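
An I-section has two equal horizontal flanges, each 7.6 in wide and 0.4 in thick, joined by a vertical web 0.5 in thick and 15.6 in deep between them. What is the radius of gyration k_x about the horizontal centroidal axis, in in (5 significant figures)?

Break the section into simple shapes (no overlaps), measuring from the bottom-left corner of the bounding box.
Bottom flange: 7.6 × 0.4, A = 3.04 in², y = 0.2 in, Ī = 0.04053333 in⁴.
Web: 0.5 × 15.6, A = 7.8 in², y = 8.2 in, Ī = 158.184 in⁴.
Top flange: 7.6 × 0.4, A = 3.04 in², y = 16.2 in, Ī = 0.04053333 in⁴.
By symmetry the centroid is at mid-height, ȳ = 8.2 in.
Transfer each piece to the horizontal centroidal axis using Ī + A·d² with d = y − 8.2:
  bottom flange: d = -8 in → contributes +194.6005 in⁴
  web: d = 0 in → contributes +158.184 in⁴
  top flange: d = 8 in → contributes +194.6005 in⁴
Total I = 547.3851 in⁴.
Radius of gyration: k = √(I/A) = √(547.3851 / 13.88) = 6.279886 in.

k_x ≈ 6.2799 in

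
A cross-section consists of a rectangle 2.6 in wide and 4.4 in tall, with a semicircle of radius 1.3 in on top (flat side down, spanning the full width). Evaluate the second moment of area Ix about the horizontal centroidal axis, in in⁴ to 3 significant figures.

Ix ≈ 35.1 in⁴

Treat the section as a set of non-overlapping primitives; coordinates are from the bounding-box lower-left.
Rectangular body: 2.6 × 4.4, A = 11.44 in², y = 2.2 in, Ī = 18.457 in⁴.
Semicircular cap: semicircle r = 1.3, A = 2.6546 in², y = 4.9517 in, Ī = 0.31348 in⁴.
Centroid: ȳ = ΣA·y / ΣA = 2.7183 in.
Transfer each piece to the horizontal centroidal axis using Ī + A·d² with d = y − 2.7183:
  rectangular body: d = -0.51827 in → contributes +21.529 in⁴
  semicircular cap: d = 2.2335 in → contributes +13.556 in⁴
Total I = 35.085 in⁴.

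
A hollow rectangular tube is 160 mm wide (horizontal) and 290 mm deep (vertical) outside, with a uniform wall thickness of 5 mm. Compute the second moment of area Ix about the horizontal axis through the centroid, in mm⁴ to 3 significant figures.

Ix ≈ 5.08 × 10⁷ mm⁴

Split into non-overlapping primitives; take the origin at the lower-left of the bounding box.
Outer rectangle: 160 × 290, A = 46 400 mm², y = 145 mm, Ī = 325 186 667 mm⁴.
Inner void (subtracted): 150 × 280, A = 42 000 mm², y = 145 mm, Ī = 274 400 000 mm⁴.
By symmetry the centroid is at mid-height, ȳ = 145 mm.
All pieces are centred on the horizontal axis through the centroid, so I = ΣĪ (holes subtracted) = 50 786 667 mm⁴.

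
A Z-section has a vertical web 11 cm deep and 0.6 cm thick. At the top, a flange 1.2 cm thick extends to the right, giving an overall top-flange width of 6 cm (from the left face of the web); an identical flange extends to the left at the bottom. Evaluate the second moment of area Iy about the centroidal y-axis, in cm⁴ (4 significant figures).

Iy ≈ 148.3 cm⁴

Decompose the section into non-overlapping parts with the origin at the bottom-left of its bounding rectangle.
Web: 0.6 × 11, A = 6.6 cm², x = 5.7 cm, Ī = 0.198 cm⁴.
Top flange (beyond web): 5.4 × 1.2, A = 6.48 cm², x = 8.7 cm, Ī = 15.7464 cm⁴.
Bottom flange (beyond web): 5.4 × 1.2, A = 6.48 cm², x = 2.7 cm, Ī = 15.7464 cm⁴.
Centroid: x̄ = ΣA·x / ΣA = 5.7 cm.
Transfer each piece to the centroidal y-axis using Ī + A·d² with d = x − 5.7:
  web: d = 0 cm → contributes +0.198 cm⁴
  top flange (beyond web): d = 3 cm → contributes +74.0664 cm⁴
  bottom flange (beyond web): d = -3 cm → contributes +74.0664 cm⁴
Total I = 148.331 cm⁴.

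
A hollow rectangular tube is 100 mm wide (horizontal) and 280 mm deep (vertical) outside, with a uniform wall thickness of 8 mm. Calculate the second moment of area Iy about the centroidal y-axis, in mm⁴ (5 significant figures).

Split into non-overlapping primitives; take the origin at the lower-left of the bounding box.
Outer rectangle: 100 × 280, A = 28 000 mm², x = 50 mm, Ī = 23 333 333 mm⁴.
Inner void (subtracted): 84 × 264, A = 22 176 mm², x = 50 mm, Ī = 13 039 488 mm⁴.
By symmetry the centroid is at mid-width, x̄ = 50 mm.
All pieces are centred on the centroidal y-axis, so I = ΣĪ (holes subtracted) = 10 293 845 mm⁴.

Iy ≈ 1.0294 × 10⁷ mm⁴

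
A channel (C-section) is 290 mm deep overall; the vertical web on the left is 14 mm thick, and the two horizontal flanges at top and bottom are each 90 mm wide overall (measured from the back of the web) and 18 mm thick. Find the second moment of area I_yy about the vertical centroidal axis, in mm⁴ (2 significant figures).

Decompose the section into non-overlapping parts with the origin at the bottom-left of its bounding rectangle.
Web: 14 × 290, A = 4 060 mm², x = 7 mm, Ī = 66 313 mm⁴.
Top flange (beyond web): 76 × 18, A = 1 368 mm², x = 52 mm, Ī = 658 464 mm⁴.
Bottom flange (beyond web): 76 × 18, A = 1 368 mm², x = 52 mm, Ī = 658 464 mm⁴.
Centroid: x̄ = ΣA·x / ΣA = 25.12 mm.
Transfer each piece to the vertical centroidal axis using Ī + A·d² with d = x − 25.12:
  web: d = -18.12 mm → contributes +1 398 842 mm⁴
  top flange (beyond web): d = 26.88 mm → contributes +1 647 146 mm⁴
  bottom flange (beyond web): d = 26.88 mm → contributes +1 647 146 mm⁴
Total I = 4 693 133 mm⁴.

I_yy ≈ 4.7 × 10⁶ mm⁴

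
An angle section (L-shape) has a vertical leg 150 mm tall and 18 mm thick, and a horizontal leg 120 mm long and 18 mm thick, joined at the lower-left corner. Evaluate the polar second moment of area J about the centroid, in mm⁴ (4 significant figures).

Split into non-overlapping primitives; take the origin at the lower-left of the bounding box.
Vertical leg: 18 × 150, A = 2 700 mm², y = 75 mm, Ī = 5 062 500 mm⁴.
Horizontal leg (remainder): 102 × 18, A = 1 836 mm², y = 9 mm, Ī = 49 572 mm⁴.
Centroid: ȳ = ΣA·y / ΣA = 48.2857 mm.
Transfer each piece to the centroidal x-axis using Ī + A·d² with d = y − 48.2857:
  vertical leg: d = 26.7143 mm → contributes +6 989 363 mm⁴
  horizontal leg (remainder): d = -39.2857 mm → contributes +2 883 194 mm⁴
Total I = 9 872 558 mm⁴.
For the y-axis: x̄ = 33.2857 mm.
Repeating about the centroidal y-axis gives I_y = 5 598 998 mm⁴.
Polar second moment: J = I_x + I_y = 15 471 555 mm⁴.

J ≈ 1.547 × 10⁷ mm⁴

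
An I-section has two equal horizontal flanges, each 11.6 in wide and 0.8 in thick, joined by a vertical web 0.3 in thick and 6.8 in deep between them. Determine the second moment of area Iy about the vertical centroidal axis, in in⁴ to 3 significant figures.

Iy ≈ 208 in⁴

Split into non-overlapping primitives; take the origin at the lower-left of the bounding box.
Bottom flange: 11.6 × 0.8, A = 9.28 in², x = 5.8 in, Ī = 104.06 in⁴.
Web: 0.3 × 6.8, A = 2.04 in², x = 5.8 in, Ī = 0.0153 in⁴.
Top flange: 11.6 × 0.8, A = 9.28 in², x = 5.8 in, Ī = 104.06 in⁴.
By symmetry the centroid is at mid-width, x̄ = 5.8 in.
All pieces are centred on the vertical centroidal axis, so I = ΣĪ = 208.13 in⁴.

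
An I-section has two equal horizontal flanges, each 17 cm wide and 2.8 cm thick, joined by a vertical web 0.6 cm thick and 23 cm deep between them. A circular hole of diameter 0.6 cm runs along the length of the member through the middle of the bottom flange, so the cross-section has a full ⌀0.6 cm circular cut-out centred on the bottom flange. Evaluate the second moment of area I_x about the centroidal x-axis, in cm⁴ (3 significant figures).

Treat the section as a set of non-overlapping primitives; coordinates are from the bounding-box lower-left.
Bottom flange: 17 × 2.8, A = 47.6 cm², y = 1.4 cm, Ī = 31.099 cm⁴.
Web: 0.6 × 23, A = 13.8 cm², y = 14.3 cm, Ī = 608.35 cm⁴.
Top flange: 17 × 2.8, A = 47.6 cm², y = 27.2 cm, Ī = 31.099 cm⁴.
Hole (subtracted): ⌀0.6, A = 0.28274 cm², y = 1.4 cm, Ī = 0.0063617 cm⁴.
Centroid: ȳ = ΣA·y / ΣA = 14.334 cm.
Transfer each piece to the centroidal x-axis using Ī + A·d² with d = y − 14.334:
  bottom flange: d = -12.934 cm → contributes +7993.5 cm⁴
  web: d = -0.033549 cm → contributes +608.37 cm⁴
  top flange: d = 12.866 cm → contributes +7911.1 cm⁴
  hole: d = -12.934 cm → contributes −47.303 cm⁴
Total I = 16 466 cm⁴.

I_x ≈ 1.65 × 10⁴ cm⁴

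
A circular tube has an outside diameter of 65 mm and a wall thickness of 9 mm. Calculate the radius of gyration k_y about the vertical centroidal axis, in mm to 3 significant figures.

k_y ≈ 20.1 mm

Break the section into simple shapes (no overlaps), measuring from the bottom-left corner of the bounding box.
Outer circle: ⌀65, A = 3318.3 mm², x = 32.5 mm, Ī = 876 241 mm⁴.
Bore (subtracted): ⌀47, A = 1734.9 mm², x = 32.5 mm, Ī = 239 531 mm⁴.
By symmetry the centroid is at mid-width, x̄ = 32.5 mm.
All pieces are centred on the vertical centroidal axis, so I = ΣĪ (holes subtracted) = 636 710 mm⁴.
Radius of gyration: k = √(I/A) = √(636 710 / 1583.4) = 20.053 mm.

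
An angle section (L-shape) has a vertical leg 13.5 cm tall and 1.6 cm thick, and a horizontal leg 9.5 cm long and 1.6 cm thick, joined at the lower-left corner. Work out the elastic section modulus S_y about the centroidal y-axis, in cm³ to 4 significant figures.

S_y ≈ 36.03 cm³

Break the section into simple shapes (no overlaps), measuring from the bottom-left corner of the bounding box.
Vertical leg: 1.6 × 13.5, A = 21.6 cm², x = 0.8 cm, Ī = 4.608 cm⁴.
Horizontal leg (remainder): 7.9 × 1.6, A = 12.64 cm², x = 5.55 cm, Ī = 65.7385 cm⁴.
Centroid: x̄ = ΣA·x / ΣA = 2.5535 cm.
Transfer each piece to the centroidal y-axis using Ī + A·d² with d = x − 2.5535:
  vertical leg: d = -1.7535 cm → contributes +71.0232 cm⁴
  horizontal leg (remainder): d = 2.9965 cm → contributes +179.233 cm⁴
Total I = 250.256 cm⁴.
Extreme fibre distance c = 6.9465 cm; S = I/c = 36.0262 cm³.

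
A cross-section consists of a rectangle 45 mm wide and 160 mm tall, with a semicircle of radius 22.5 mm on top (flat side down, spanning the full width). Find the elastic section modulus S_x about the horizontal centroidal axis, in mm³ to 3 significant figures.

S_x ≈ 2.26 × 10⁵ mm³

Break the section into simple shapes (no overlaps), measuring from the bottom-left corner of the bounding box.
Rectangular body: 45 × 160, A = 7 200 mm², y = 80 mm, Ī = 15 360 000 mm⁴.
Semicircular cap: semicircle r = 22.5, A = 795.22 mm², y = 169.55 mm, Ī = 28 130 mm⁴.
Centroid: ȳ = ΣA·y / ΣA = 88.907 mm.
Transfer each piece to the horizontal centroidal axis using Ī + A·d² with d = y − 88.907:
  rectangular body: d = -8.9067 mm → contributes +15 931 171 mm⁴
  semicircular cap: d = 80.643 mm → contributes +5 199 598 mm⁴
Total I = 21 130 769 mm⁴.
Extreme fibre distance c = 93.593 mm; S = I/c = 225 772 mm³.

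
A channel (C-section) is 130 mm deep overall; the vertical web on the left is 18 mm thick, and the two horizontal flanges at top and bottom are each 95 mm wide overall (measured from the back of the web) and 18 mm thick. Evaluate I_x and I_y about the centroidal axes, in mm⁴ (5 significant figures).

Break the section into simple shapes (no overlaps), measuring from the bottom-left corner of the bounding box.
Web: 18 × 130, A = 2 340 mm², y = 65 mm, Ī = 3 295 500 mm⁴.
Top flange (beyond web): 77 × 18, A = 1 386 mm², y = 121 mm, Ī = 37 422 mm⁴.
Bottom flange (beyond web): 77 × 18, A = 1 386 mm², y = 9 mm, Ī = 37 422 mm⁴.
By symmetry the centroid is at mid-height, ȳ = 65 mm.
Transfer each piece to the centroidal x-axis using Ī + A·d² with d = y − 65:
  web: d = 0 mm → contributes +3 295 500 mm⁴
  top flange (beyond web): d = 56 mm → contributes +4 383 918 mm⁴
  bottom flange (beyond web): d = -56 mm → contributes +4 383 918 mm⁴
Total I = 12 063 336 mm⁴.
For the y-axis: x̄ = 34.75704 mm.
Repeating about the centroidal y-axis gives I_y = 4 295 674 mm⁴.

I_x ≈ 1.2063 × 10⁷ mm⁴, I_y ≈ 4.2957 × 10⁶ mm⁴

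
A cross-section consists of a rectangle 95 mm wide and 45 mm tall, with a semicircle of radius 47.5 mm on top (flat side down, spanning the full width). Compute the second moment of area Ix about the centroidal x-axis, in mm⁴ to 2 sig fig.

Split into non-overlapping primitives; take the origin at the lower-left of the bounding box.
Rectangular body: 95 × 45, A = 4 275 mm², y = 22.5 mm, Ī = 721 406 mm⁴.
Semicircular cap: semicircle r = 47.5, A = 3 544 mm², y = 65.16 mm, Ī = 558 736 mm⁴.
Centroid: ȳ = ΣA·y / ΣA = 41.84 mm.
Transfer each piece to the centroidal x-axis using Ī + A·d² with d = y − 41.84:
  rectangular body: d = -19.34 mm → contributes +2 319 749 mm⁴
  semicircular cap: d = 23.32 mm → contributes +2 486 700 mm⁴
Total I = 4 806 448 mm⁴.

Ix ≈ 4.8 × 10⁶ mm⁴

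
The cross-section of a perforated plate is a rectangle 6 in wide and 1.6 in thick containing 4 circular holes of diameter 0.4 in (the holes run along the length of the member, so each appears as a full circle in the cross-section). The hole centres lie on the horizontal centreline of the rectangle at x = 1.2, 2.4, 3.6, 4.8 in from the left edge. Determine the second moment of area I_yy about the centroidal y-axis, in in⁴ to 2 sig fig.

Treat the section as a set of non-overlapping primitives; coordinates are from the bounding-box lower-left.
Plate: 6 × 1.6, A = 9.6 in², x = 3 in, Ī = 28.8 in⁴.
Hole 1 (subtracted): ⌀0.4, A = 0.1257 in², x = 1.2 in, Ī = 0.001257 in⁴.
Hole 2 (subtracted): ⌀0.4, A = 0.1257 in², x = 2.4 in, Ī = 0.001257 in⁴.
Hole 3 (subtracted): ⌀0.4, A = 0.1257 in², x = 3.6 in, Ī = 0.001257 in⁴.
Hole 4 (subtracted): ⌀0.4, A = 0.1257 in², x = 4.8 in, Ī = 0.001257 in⁴.
By symmetry the centroid is at mid-width, x̄ = 3 in.
Transfer each piece to the centroidal y-axis using Ī + A·d² with d = x − 3:
  plate: d = 0 in → contributes +28.8 in⁴
  hole 1: d = -1.8 in → contributes −0.4084 in⁴
  hole 2: d = -0.6 in → contributes −0.0465 in⁴
  hole 3: d = 0.6 in → contributes −0.0465 in⁴
  hole 4: d = 1.8 in → contributes −0.4084 in⁴
Total I = 27.89 in⁴.

I_yy ≈ 28 in⁴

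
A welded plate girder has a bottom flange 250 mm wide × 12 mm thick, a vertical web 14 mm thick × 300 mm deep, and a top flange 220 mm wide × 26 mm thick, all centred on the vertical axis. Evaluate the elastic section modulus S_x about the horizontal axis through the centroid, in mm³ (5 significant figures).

S_x ≈ 1.2132 × 10⁶ mm³

Break the section into simple shapes (no overlaps), measuring from the bottom-left corner of the bounding box.
Bottom plate: 250 × 12, A = 3 000 mm², y = 6 mm, Ī = 36 000 mm⁴.
Web plate: 14 × 300, A = 4 200 mm², y = 162 mm, Ī = 31 500 000 mm⁴.
Top plate: 220 × 26, A = 5 720 mm², y = 325 mm, Ī = 322226.7 mm⁴.
Centroid: ȳ = ΣA·y / ΣA = 197.9412 mm.
Transfer each piece to the horizontal axis through the centroid using Ī + A·d² with d = y − 197.9412:
  bottom plate: d = -191.9412 mm → contributes +110 560 246 mm⁴
  web plate: d = -35.94118 mm → contributes +36 925 426 mm⁴
  top plate: d = 127.0588 mm → contributes +92 665 590 mm⁴
Total I = 240 151 262 mm⁴.
Extreme fibre distance c = 197.9412 mm; S = I/c = 1 213 246 mm³.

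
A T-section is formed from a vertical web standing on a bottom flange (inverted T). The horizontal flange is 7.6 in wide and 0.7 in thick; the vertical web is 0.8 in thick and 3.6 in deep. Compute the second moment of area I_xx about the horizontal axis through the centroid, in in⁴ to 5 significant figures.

I_xx ≈ 11.965 in⁴

Decompose the section into non-overlapping parts with the origin at the bottom-left of its bounding rectangle.
Flange: 7.6 × 0.7, A = 5.32 in², y = 0.35 in, Ī = 0.2172333 in⁴.
Web: 0.8 × 3.6, A = 2.88 in², y = 2.5 in, Ī = 3.1104 in⁴.
Centroid: ȳ = ΣA·y / ΣA = 1.105122 in.
Transfer each piece to the horizontal axis through the centroid using Ī + A·d² with d = y − 1.105122:
  flange: d = -0.755122 in → contributes +3.250746 in⁴
  web: d = 1.394878 in → contributes +8.713972 in⁴
Total I = 11.96472 in⁴.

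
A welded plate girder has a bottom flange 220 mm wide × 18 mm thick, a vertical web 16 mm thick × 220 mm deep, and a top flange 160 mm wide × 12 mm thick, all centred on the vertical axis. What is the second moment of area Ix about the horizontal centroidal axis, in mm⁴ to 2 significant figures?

Break the section into simple shapes (no overlaps), measuring from the bottom-left corner of the bounding box.
Bottom plate: 220 × 18, A = 3 960 mm², y = 9 mm, Ī = 106 920 mm⁴.
Web plate: 16 × 220, A = 3 520 mm², y = 128 mm, Ī = 14 197 333 mm⁴.
Top plate: 160 × 12, A = 1 920 mm², y = 244 mm, Ī = 23 040 mm⁴.
Centroid: ȳ = ΣA·y / ΣA = 101.6 mm.
Transfer each piece to the horizontal centroidal axis using Ī + A·d² with d = y − 101.6:
  bottom plate: d = -92.56 mm → contributes +34 034 888 mm⁴
  web plate: d = 26.44 mm → contributes +16 657 756 mm⁴
  top plate: d = 142.4 mm → contributes +38 977 284 mm⁴
Total I = 89 669 928 mm⁴.

Ix ≈ 9.0 × 10⁷ mm⁴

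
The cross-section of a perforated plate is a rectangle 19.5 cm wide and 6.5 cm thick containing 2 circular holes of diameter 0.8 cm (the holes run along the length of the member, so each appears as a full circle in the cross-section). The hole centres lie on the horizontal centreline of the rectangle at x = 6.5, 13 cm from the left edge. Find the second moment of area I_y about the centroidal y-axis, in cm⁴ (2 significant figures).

I_y ≈ 4000 cm⁴

Decompose the section into non-overlapping parts with the origin at the bottom-left of its bounding rectangle.
Plate: 19.5 × 6.5, A = 126.8 cm², x = 9.75 cm, Ī = 4 016 cm⁴.
Hole 1 (subtracted): ⌀0.8, A = 0.5027 cm², x = 6.5 cm, Ī = 0.02011 cm⁴.
Hole 2 (subtracted): ⌀0.8, A = 0.5027 cm², x = 13 cm, Ī = 0.02011 cm⁴.
By symmetry the centroid is at mid-width, x̄ = 9.75 cm.
Transfer each piece to the centroidal y-axis using Ī + A·d² with d = x − 9.75:
  plate: d = 0 cm → contributes +4 016 cm⁴
  hole 1: d = -3.25 cm → contributes −5.329 cm⁴
  hole 2: d = 3.25 cm → contributes −5.329 cm⁴
Total I = 4 006 cm⁴.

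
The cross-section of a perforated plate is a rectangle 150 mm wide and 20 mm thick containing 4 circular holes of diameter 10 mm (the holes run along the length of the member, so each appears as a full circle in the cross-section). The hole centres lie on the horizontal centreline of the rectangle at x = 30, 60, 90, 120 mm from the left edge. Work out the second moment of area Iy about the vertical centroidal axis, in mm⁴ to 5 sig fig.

Treat the section as a set of non-overlapping primitives; coordinates are from the bounding-box lower-left.
Plate: 150 × 20, A = 3 000 mm², x = 75 mm, Ī = 5 625 000 mm⁴.
Hole 1 (subtracted): ⌀10, A = 78.53982 mm², x = 30 mm, Ī = 490.8739 mm⁴.
Hole 2 (subtracted): ⌀10, A = 78.53982 mm², x = 60 mm, Ī = 490.8739 mm⁴.
Hole 3 (subtracted): ⌀10, A = 78.53982 mm², x = 90 mm, Ī = 490.8739 mm⁴.
Hole 4 (subtracted): ⌀10, A = 78.53982 mm², x = 120 mm, Ī = 490.8739 mm⁴.
By symmetry the centroid is at mid-width, x̄ = 75 mm.
Transfer each piece to the vertical centroidal axis using Ī + A·d² with d = x − 75:
  plate: d = 0 mm → contributes +5 625 000 mm⁴
  hole 1: d = -45 mm → contributes −159 534 mm⁴
  hole 2: d = -15 mm → contributes −18162.33 mm⁴
  hole 3: d = 15 mm → contributes −18162.33 mm⁴
  hole 4: d = 45 mm → contributes −159 534 mm⁴
Total I = 5 269 607 mm⁴.

Iy ≈ 5.2696 × 10⁶ mm⁴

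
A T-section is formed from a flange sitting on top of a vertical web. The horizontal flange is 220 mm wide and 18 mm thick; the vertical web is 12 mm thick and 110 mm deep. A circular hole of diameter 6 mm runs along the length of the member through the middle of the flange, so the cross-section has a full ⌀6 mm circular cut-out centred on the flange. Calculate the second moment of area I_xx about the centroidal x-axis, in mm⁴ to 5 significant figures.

I_xx ≈ 5.4856 × 10⁶ mm⁴

Split into non-overlapping primitives; take the origin at the lower-left of the bounding box.
Flange: 220 × 18, A = 3 960 mm², y = 119 mm, Ī = 106 920 mm⁴.
Web: 12 × 110, A = 1 320 mm², y = 55 mm, Ī = 1 331 000 mm⁴.
Hole (subtracted): ⌀6, A = 28.27433 mm², y = 119 mm, Ī = 63.61725 mm⁴.
Centroid: ȳ = ΣA·y / ΣA = 102.9139 mm.
Transfer each piece to the centroidal x-axis using Ī + A·d² with d = y − 102.9139:
  flange: d = 16.08614 mm → contributes +1 131 625 mm⁴
  web: d = -47.91386 mm → contributes +4 361 374 mm⁴
  hole: d = 16.08614 mm → contributes −7379.995 mm⁴
Total I = 5 485 619 mm⁴.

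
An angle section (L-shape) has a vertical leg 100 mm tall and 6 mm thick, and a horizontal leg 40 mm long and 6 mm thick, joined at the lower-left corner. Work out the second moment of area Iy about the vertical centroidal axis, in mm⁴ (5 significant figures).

Decompose the section into non-overlapping parts with the origin at the bottom-left of its bounding rectangle.
Vertical leg: 6 × 100, A = 600 mm², x = 3 mm, Ī = 1 800 mm⁴.
Horizontal leg (remainder): 34 × 6, A = 204 mm², x = 23 mm, Ī = 19 652 mm⁴.
Centroid: x̄ = ΣA·x / ΣA = 8.074627 mm.
Transfer each piece to the vertical centroidal axis using Ī + A·d² with d = x − 8.074627:
  vertical leg: d = -5.074627 mm → contributes +17251.1 mm⁴
  horizontal leg (remainder): d = 14.92537 mm → contributes +65096.42 mm⁴
Total I = 82347.52 mm⁴.

Iy ≈ 8.2348 × 10⁴ mm⁴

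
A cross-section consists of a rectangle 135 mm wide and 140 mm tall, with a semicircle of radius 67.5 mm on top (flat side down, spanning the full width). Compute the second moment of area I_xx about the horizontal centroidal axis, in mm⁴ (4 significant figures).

I_xx ≈ 8.367 × 10⁷ mm⁴

Break the section into simple shapes (no overlaps), measuring from the bottom-left corner of the bounding box.
Rectangular body: 135 × 140, A = 18 900 mm², y = 70 mm, Ī = 30 870 000 mm⁴.
Semicircular cap: semicircle r = 67.5, A = 7156.94 mm², y = 168.648 mm, Ī = 2 278 490 mm⁴.
Centroid: ȳ = ΣA·y / ΣA = 97.0952 mm.
Transfer each piece to the horizontal centroidal axis using Ī + A·d² with d = y − 97.0952:
  rectangular body: d = -27.0952 mm → contributes +44 745 396 mm⁴
  semicircular cap: d = 71.5527 mm → contributes +38 920 541 mm⁴
Total I = 83 665 938 mm⁴.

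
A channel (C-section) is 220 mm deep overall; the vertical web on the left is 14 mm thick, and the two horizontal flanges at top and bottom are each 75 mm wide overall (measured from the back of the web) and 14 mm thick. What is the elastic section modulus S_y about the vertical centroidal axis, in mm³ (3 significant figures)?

Decompose the section into non-overlapping parts with the origin at the bottom-left of its bounding rectangle.
Web: 14 × 220, A = 3 080 mm², x = 7 mm, Ī = 50 307 mm⁴.
Top flange (beyond web): 61 × 14, A = 854 mm², x = 44.5 mm, Ī = 264 811 mm⁴.
Bottom flange (beyond web): 61 × 14, A = 854 mm², x = 44.5 mm, Ī = 264 811 mm⁴.
Centroid: x̄ = ΣA·x / ΣA = 20.377 mm.
Transfer each piece to the vertical centroidal axis using Ī + A·d² with d = x − 20.377:
  web: d = -13.377 mm → contributes +601 470 mm⁴
  top flange (beyond web): d = 24.123 mm → contributes +761 762 mm⁴
  bottom flange (beyond web): d = 24.123 mm → contributes +761 762 mm⁴
Total I = 2 124 995 mm⁴.
Extreme fibre distance c = 54.623 mm; S = I/c = 38 903 mm³.

S_y ≈ 3.89 × 10⁴ mm³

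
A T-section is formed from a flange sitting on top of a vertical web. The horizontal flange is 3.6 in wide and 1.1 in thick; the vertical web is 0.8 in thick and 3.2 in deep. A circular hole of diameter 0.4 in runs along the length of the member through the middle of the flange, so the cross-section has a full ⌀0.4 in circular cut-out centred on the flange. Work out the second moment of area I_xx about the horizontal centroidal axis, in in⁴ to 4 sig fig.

I_xx ≈ 9.679 in⁴

Decompose the section into non-overlapping parts with the origin at the bottom-left of its bounding rectangle.
Flange: 3.6 × 1.1, A = 3.96 in², y = 3.75 in, Ī = 0.3993 in⁴.
Web: 0.8 × 3.2, A = 2.56 in², y = 1.6 in, Ī = 2.18453 in⁴.
Hole (subtracted): ⌀0.4, A = 0.125664 in², y = 3.75 in, Ī = 0.00125664 in⁴.
Centroid: ȳ = ΣA·y / ΣA = 2.88924 in.
Transfer each piece to the horizontal centroidal axis using Ī + A·d² with d = y − 2.88924:
  flange: d = 0.860762 in → contributes +3.33331 in⁴
  web: d = -1.28924 in → contributes +6.4396 in⁴
  hole: d = 0.860762 in → contributes −0.0943622 in⁴
Total I = 9.67854 in⁴.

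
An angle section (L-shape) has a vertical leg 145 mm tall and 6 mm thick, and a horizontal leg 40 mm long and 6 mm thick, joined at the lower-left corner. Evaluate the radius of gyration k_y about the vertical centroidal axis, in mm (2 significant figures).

Break the section into simple shapes (no overlaps), measuring from the bottom-left corner of the bounding box.
Vertical leg: 6 × 145, A = 870 mm², x = 3 mm, Ī = 2 610 mm⁴.
Horizontal leg (remainder): 34 × 6, A = 204 mm², x = 23 mm, Ī = 19 652 mm⁴.
Centroid: x̄ = ΣA·x / ΣA = 6.799 mm.
Transfer each piece to the vertical centroidal axis using Ī + A·d² with d = x − 6.799:
  vertical leg: d = -3.799 mm → contributes +15 165 mm⁴
  horizontal leg (remainder): d = 16.2 mm → contributes +73 197 mm⁴
Total I = 88 363 mm⁴.
Radius of gyration: k = √(I/A) = √(88 363 / 1 074) = 9.071 mm.

k_y ≈ 9.1 mm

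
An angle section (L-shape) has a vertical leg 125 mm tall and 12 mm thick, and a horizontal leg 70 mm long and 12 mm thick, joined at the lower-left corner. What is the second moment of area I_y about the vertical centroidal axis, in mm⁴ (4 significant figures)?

I_y ≈ 7.955 × 10⁵ mm⁴

Break the section into simple shapes (no overlaps), measuring from the bottom-left corner of the bounding box.
Vertical leg: 12 × 125, A = 1 500 mm², x = 6 mm, Ī = 18 000 mm⁴.
Horizontal leg (remainder): 58 × 12, A = 696 mm², x = 41 mm, Ī = 195 112 mm⁴.
Centroid: x̄ = ΣA·x / ΣA = 17.0929 mm.
Transfer each piece to the vertical centroidal axis using Ī + A·d² with d = x − 17.0929:
  vertical leg: d = -11.0929 mm → contributes +202 579 mm⁴
  horizontal leg (remainder): d = 23.9071 mm → contributes +592 911 mm⁴
Total I = 795 489 mm⁴.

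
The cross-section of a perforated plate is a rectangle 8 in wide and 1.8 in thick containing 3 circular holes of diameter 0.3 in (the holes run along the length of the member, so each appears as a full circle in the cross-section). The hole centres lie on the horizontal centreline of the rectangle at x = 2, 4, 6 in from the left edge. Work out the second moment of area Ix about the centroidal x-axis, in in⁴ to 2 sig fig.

Ix ≈ 3.9 in⁴

Break the section into simple shapes (no overlaps), measuring from the bottom-left corner of the bounding box.
Plate: 8 × 1.8, A = 14.4 in², y = 0.9 in, Ī = 3.888 in⁴.
Hole 1 (subtracted): ⌀0.3, A = 0.07069 in², y = 0.9 in, Ī = 0.0003976 in⁴.
Hole 2 (subtracted): ⌀0.3, A = 0.07069 in², y = 0.9 in, Ī = 0.0003976 in⁴.
Hole 3 (subtracted): ⌀0.3, A = 0.07069 in², y = 0.9 in, Ī = 0.0003976 in⁴.
By symmetry the centroid is at mid-height, ȳ = 0.9 in.
All pieces are centred on the centroidal x-axis, so I = ΣĪ (holes subtracted) = 3.887 in⁴.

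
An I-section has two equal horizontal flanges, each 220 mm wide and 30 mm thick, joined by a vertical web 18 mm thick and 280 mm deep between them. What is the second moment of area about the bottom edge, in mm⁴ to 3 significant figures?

I_base ≈ 8.78 × 10⁸ mm⁴

Decompose the section into non-overlapping parts with the origin at the bottom-left of its bounding rectangle.
Bottom flange: 220 × 30, A = 6 600 mm², y = 15 mm, Ī = 495 000 mm⁴.
Web: 18 × 280, A = 5 040 mm², y = 170 mm, Ī = 32 928 000 mm⁴.
Top flange: 220 × 30, A = 6 600 mm², y = 325 mm, Ī = 495 000 mm⁴.
Transfer each piece to the bottom edge using Ī + A·d² with d = y − 0:
  bottom flange: d = 15 mm → contributes +1 980 000 mm⁴
  web: d = 170 mm → contributes +178 584 000 mm⁴
  top flange: d = 325 mm → contributes +697 620 000 mm⁴
Total I = 878 184 000 mm⁴.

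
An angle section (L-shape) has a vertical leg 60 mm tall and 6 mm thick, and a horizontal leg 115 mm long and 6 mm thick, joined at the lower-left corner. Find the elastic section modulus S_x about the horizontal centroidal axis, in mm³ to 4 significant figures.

Treat the section as a set of non-overlapping primitives; coordinates are from the bounding-box lower-left.
Vertical leg: 6 × 60, A = 360 mm², y = 30 mm, Ī = 108 000 mm⁴.
Horizontal leg (remainder): 109 × 6, A = 654 mm², y = 3 mm, Ī = 1 962 mm⁴.
Centroid: ȳ = ΣA·y / ΣA = 12.5858 mm.
Transfer each piece to the horizontal centroidal axis using Ī + A·d² with d = y − 12.5858:
  vertical leg: d = 17.4142 mm → contributes +217 172 mm⁴
  horizontal leg (remainder): d = -9.5858 mm → contributes +62056.5 mm⁴
Total I = 279 228 mm⁴.
Extreme fibre distance c = 47.4142 mm; S = I/c = 5889.12 mm³.

S_x ≈ 5889 mm³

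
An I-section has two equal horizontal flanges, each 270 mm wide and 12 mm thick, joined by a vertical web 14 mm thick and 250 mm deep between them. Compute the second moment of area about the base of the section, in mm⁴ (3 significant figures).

I_base ≈ 3.17 × 10⁸ mm⁴

Decompose the section into non-overlapping parts with the origin at the bottom-left of its bounding rectangle.
Bottom flange: 270 × 12, A = 3 240 mm², y = 6 mm, Ī = 38 880 mm⁴.
Web: 14 × 250, A = 3 500 mm², y = 137 mm, Ī = 18 229 167 mm⁴.
Top flange: 270 × 12, A = 3 240 mm², y = 268 mm, Ī = 38 880 mm⁴.
Transfer each piece to the base of the section using Ī + A·d² with d = y − 0:
  bottom flange: d = 6 mm → contributes +155 520 mm⁴
  web: d = 137 mm → contributes +83 920 667 mm⁴
  top flange: d = 268 mm → contributes +232 748 640 mm⁴
Total I = 316 824 827 mm⁴.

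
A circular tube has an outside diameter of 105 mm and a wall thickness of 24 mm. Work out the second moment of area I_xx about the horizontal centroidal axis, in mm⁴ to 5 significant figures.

Break the section into simple shapes (no overlaps), measuring from the bottom-left corner of the bounding box.
Outer circle: ⌀105, A = 8659.015 mm², y = 52.5 mm, Ī = 5 966 602 mm⁴.
Bore (subtracted): ⌀57, A = 2551.759 mm², y = 52.5 mm, Ī = 518166.5 mm⁴.
By symmetry the centroid is at mid-height, ȳ = 52.5 mm.
All pieces are centred on the horizontal centroidal axis, so I = ΣĪ (holes subtracted) = 5 448 436 mm⁴.

I_xx ≈ 5.4484 × 10⁶ mm⁴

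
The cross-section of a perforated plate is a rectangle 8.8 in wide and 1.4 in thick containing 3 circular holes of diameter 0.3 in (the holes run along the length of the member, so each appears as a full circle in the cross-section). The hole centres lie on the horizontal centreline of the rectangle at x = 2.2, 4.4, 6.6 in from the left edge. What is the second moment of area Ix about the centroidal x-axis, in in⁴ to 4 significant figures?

Break the section into simple shapes (no overlaps), measuring from the bottom-left corner of the bounding box.
Plate: 8.8 × 1.4, A = 12.32 in², y = 0.7 in, Ī = 2.01227 in⁴.
Hole 1 (subtracted): ⌀0.3, A = 0.0706858 in², y = 0.7 in, Ī = 0.000397608 in⁴.
Hole 2 (subtracted): ⌀0.3, A = 0.0706858 in², y = 0.7 in, Ī = 0.000397608 in⁴.
Hole 3 (subtracted): ⌀0.3, A = 0.0706858 in², y = 0.7 in, Ī = 0.000397608 in⁴.
By symmetry the centroid is at mid-height, ȳ = 0.7 in.
All pieces are centred on the centroidal x-axis, so I = ΣĪ (holes subtracted) = 2.01107 in⁴.

Ix ≈ 2.011 in⁴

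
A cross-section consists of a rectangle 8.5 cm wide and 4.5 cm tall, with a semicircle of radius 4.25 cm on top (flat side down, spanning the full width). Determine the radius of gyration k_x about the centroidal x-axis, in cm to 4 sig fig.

Treat the section as a set of non-overlapping primitives; coordinates are from the bounding-box lower-left.
Rectangular body: 8.5 × 4.5, A = 38.25 cm², y = 2.25 cm, Ī = 64.5469 cm⁴.
Semicircular cap: semicircle r = 4.25, A = 28.3725 cm², y = 6.30376 cm, Ī = 35.8086 cm⁴.
Centroid: ȳ = ΣA·y / ΣA = 3.97637 cm.
Transfer each piece to the centroidal x-axis using Ī + A·d² with d = y − 3.97637:
  rectangular body: d = -1.72637 cm → contributes +178.546 cm⁴
  semicircular cap: d = 2.32738 cm → contributes +189.494 cm⁴
Total I = 368.04 cm⁴.
Radius of gyration: k = √(I/A) = √(368.04 / 66.6225) = 2.35037 cm.

k_x ≈ 2.350 cm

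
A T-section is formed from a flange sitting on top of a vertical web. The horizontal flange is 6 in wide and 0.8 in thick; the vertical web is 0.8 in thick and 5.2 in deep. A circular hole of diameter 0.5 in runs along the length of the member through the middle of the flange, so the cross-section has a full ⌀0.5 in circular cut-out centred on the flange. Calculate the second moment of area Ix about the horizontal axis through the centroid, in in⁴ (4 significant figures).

Decompose the section into non-overlapping parts with the origin at the bottom-left of its bounding rectangle.
Flange: 6 × 0.8, A = 4.8 in², y = 5.6 in, Ī = 0.256 in⁴.
Web: 0.8 × 5.2, A = 4.16 in², y = 2.6 in, Ī = 9.37387 in⁴.
Hole (subtracted): ⌀0.5, A = 0.19635 in², y = 5.6 in, Ī = 0.00306796 in⁴.
Centroid: ȳ = ΣA·y / ΣA = 4.17594 in.
Transfer each piece to the horizontal axis through the centroid using Ī + A·d² with d = y − 4.17594:
  flange: d = 1.42406 in → contributes +9.9902 in⁴
  web: d = -1.57594 in → contributes +19.7055 in⁴
  hole: d = 1.42406 in → contributes −0.401257 in⁴
Total I = 29.2945 in⁴.

Ix ≈ 29.29 in⁴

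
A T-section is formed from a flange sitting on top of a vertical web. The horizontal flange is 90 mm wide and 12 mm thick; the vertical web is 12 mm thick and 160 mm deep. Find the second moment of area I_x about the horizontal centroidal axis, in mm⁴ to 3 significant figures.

I_x ≈ 9.22 × 10⁶ mm⁴

Split into non-overlapping primitives; take the origin at the lower-left of the bounding box.
Flange: 90 × 12, A = 1 080 mm², y = 166 mm, Ī = 12 960 mm⁴.
Web: 12 × 160, A = 1 920 mm², y = 80 mm, Ī = 4 096 000 mm⁴.
Centroid: ȳ = ΣA·y / ΣA = 110.96 mm.
Transfer each piece to the horizontal centroidal axis using Ī + A·d² with d = y − 110.96:
  flange: d = 55.04 mm → contributes +3 284 714 mm⁴
  web: d = -30.96 mm → contributes +5 936 361 mm⁴
Total I = 9 221 075 mm⁴.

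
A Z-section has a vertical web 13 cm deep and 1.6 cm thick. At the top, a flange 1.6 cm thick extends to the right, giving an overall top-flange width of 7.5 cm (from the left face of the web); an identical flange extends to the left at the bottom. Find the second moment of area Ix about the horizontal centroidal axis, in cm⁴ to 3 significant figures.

Ix ≈ 910 cm⁴

Decompose the section into non-overlapping parts with the origin at the bottom-left of its bounding rectangle.
Web: 1.6 × 13, A = 20.8 cm², y = 6.5 cm, Ī = 292.93 cm⁴.
Top flange (beyond web): 5.9 × 1.6, A = 9.44 cm², y = 12.2 cm, Ī = 2.0139 cm⁴.
Bottom flange (beyond web): 5.9 × 1.6, A = 9.44 cm², y = 0.8 cm, Ī = 2.0139 cm⁴.
Centroid: ȳ = ΣA·y / ΣA = 6.5 cm.
Transfer each piece to the horizontal centroidal axis using Ī + A·d² with d = y − 6.5:
  web: d = 0 cm → contributes +292.93 cm⁴
  top flange (beyond web): d = 5.7 cm → contributes +308.72 cm⁴
  bottom flange (beyond web): d = -5.7 cm → contributes +308.72 cm⁴
Total I = 910.37 cm⁴.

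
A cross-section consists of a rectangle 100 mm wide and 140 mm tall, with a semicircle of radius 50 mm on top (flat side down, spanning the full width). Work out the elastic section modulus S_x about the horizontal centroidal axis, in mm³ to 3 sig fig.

S_x ≈ 4.91 × 10⁵ mm³

Break the section into simple shapes (no overlaps), measuring from the bottom-left corner of the bounding box.
Rectangular body: 100 × 140, A = 14 000 mm², y = 70 mm, Ī = 22 866 667 mm⁴.
Semicircular cap: semicircle r = 50, A = 3 927 mm², y = 161.22 mm, Ī = 685 981 mm⁴.
Centroid: ȳ = ΣA·y / ΣA = 89.982 mm.
Transfer each piece to the horizontal centroidal axis using Ī + A·d² with d = y − 89.982:
  rectangular body: d = -19.982 mm → contributes +28 456 765 mm⁴
  semicircular cap: d = 71.238 mm → contributes +20 615 076 mm⁴
Total I = 49 071 841 mm⁴.
Extreme fibre distance c = 100.02 mm; S = I/c = 490 632 mm³.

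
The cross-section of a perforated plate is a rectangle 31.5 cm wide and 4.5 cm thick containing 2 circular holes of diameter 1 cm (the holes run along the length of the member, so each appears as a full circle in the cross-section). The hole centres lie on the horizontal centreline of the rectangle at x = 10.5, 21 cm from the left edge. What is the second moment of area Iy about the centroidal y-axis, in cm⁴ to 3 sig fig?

Split into non-overlapping primitives; take the origin at the lower-left of the bounding box.
Plate: 31.5 × 4.5, A = 141.75 cm², x = 15.75 cm, Ī = 11 721 cm⁴.
Hole 1 (subtracted): ⌀1, A = 0.7854 cm², x = 10.5 cm, Ī = 0.049087 cm⁴.
Hole 2 (subtracted): ⌀1, A = 0.7854 cm², x = 21 cm, Ī = 0.049087 cm⁴.
By symmetry the centroid is at mid-width, x̄ = 15.75 cm.
Transfer each piece to the centroidal y-axis using Ī + A·d² with d = x − 15.75:
  plate: d = 0 cm → contributes +11 721 cm⁴
  hole 1: d = -5.25 cm → contributes −21.697 cm⁴
  hole 2: d = 5.25 cm → contributes −21.697 cm⁴
Total I = 11 678 cm⁴.

Iy ≈ 1.17 × 10⁴ cm⁴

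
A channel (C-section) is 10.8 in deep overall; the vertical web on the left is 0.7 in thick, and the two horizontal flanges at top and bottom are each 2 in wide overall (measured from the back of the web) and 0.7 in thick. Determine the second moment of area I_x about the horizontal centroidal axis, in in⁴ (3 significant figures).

I_x ≈ 120 in⁴

Split into non-overlapping primitives; take the origin at the lower-left of the bounding box.
Web: 0.7 × 10.8, A = 7.56 in², y = 5.4 in, Ī = 73.483 in⁴.
Top flange (beyond web): 1.3 × 0.7, A = 0.91 in², y = 10.45 in, Ī = 0.037158 in⁴.
Bottom flange (beyond web): 1.3 × 0.7, A = 0.91 in², y = 0.35 in, Ī = 0.037158 in⁴.
By symmetry the centroid is at mid-height, ȳ = 5.4 in.
Transfer each piece to the horizontal centroidal axis using Ī + A·d² with d = y − 5.4:
  web: d = 0 in → contributes +73.483 in⁴
  top flange (beyond web): d = 5.05 in → contributes +23.244 in⁴
  bottom flange (beyond web): d = -5.05 in → contributes +23.244 in⁴
Total I = 119.97 in⁴.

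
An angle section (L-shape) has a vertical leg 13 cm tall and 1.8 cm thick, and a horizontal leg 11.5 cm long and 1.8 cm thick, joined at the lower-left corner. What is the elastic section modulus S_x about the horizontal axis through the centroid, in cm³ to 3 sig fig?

Break the section into simple shapes (no overlaps), measuring from the bottom-left corner of the bounding box.
Vertical leg: 1.8 × 13, A = 23.4 cm², y = 6.5 cm, Ī = 329.55 cm⁴.
Horizontal leg (remainder): 9.7 × 1.8, A = 17.46 cm², y = 0.9 cm, Ī = 4.7142 cm⁴.
Centroid: ȳ = ΣA·y / ΣA = 4.107 cm.
Transfer each piece to the horizontal axis through the centroid using Ī + A·d² with d = y − 4.107:
  vertical leg: d = 2.393 cm → contributes +463.54 cm⁴
  horizontal leg (remainder): d = -3.207 cm → contributes +184.29 cm⁴
Total I = 647.84 cm⁴.
Extreme fibre distance c = 8.893 cm; S = I/c = 72.848 cm³.

S_x ≈ 72.8 cm³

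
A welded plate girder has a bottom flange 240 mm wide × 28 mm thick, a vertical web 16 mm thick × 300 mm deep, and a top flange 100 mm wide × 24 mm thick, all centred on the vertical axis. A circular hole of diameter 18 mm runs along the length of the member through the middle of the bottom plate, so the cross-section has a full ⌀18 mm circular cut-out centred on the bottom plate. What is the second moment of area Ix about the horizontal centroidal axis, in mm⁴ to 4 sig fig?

Decompose the section into non-overlapping parts with the origin at the bottom-left of its bounding rectangle.
Bottom plate: 240 × 28, A = 6 720 mm², y = 14 mm, Ī = 439 040 mm⁴.
Web plate: 16 × 300, A = 4 800 mm², y = 178 mm, Ī = 36 000 000 mm⁴.
Top plate: 100 × 24, A = 2 400 mm², y = 340 mm, Ī = 115 200 mm⁴.
Hole (subtracted): ⌀18, A = 254.469 mm², y = 14 mm, Ī = 5 153 mm⁴.
Centroid: ȳ = ΣA·y / ΣA = 128.858 mm.
Transfer each piece to the horizontal centroidal axis using Ī + A·d² with d = y − 128.858:
  bottom plate: d = -114.858 mm → contributes +89 092 202 mm⁴
  web plate: d = 49.1417 mm → contributes +47 591 540 mm⁴
  top plate: d = 211.142 mm → contributes +107 109 137 mm⁴
  hole: d = -114.858 mm → contributes −3 362 219 mm⁴
Total I = 240 430 660 mm⁴.

Ix ≈ 2.404 × 10⁸ mm⁴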